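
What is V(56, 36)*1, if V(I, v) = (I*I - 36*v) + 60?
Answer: 1900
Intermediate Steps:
V(I, v) = 60 + I² - 36*v (V(I, v) = (I² - 36*v) + 60 = 60 + I² - 36*v)
V(56, 36)*1 = (60 + 56² - 36*36)*1 = (60 + 3136 - 1296)*1 = 1900*1 = 1900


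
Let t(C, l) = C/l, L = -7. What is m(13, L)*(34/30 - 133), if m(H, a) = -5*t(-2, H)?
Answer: -3956/39 ≈ -101.44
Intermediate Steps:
m(H, a) = 10/H (m(H, a) = -(-10)/H = 10/H)
m(13, L)*(34/30 - 133) = (10/13)*(34/30 - 133) = (10*(1/13))*(34*(1/30) - 133) = 10*(17/15 - 133)/13 = (10/13)*(-1978/15) = -3956/39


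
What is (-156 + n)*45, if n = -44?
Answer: -9000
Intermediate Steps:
(-156 + n)*45 = (-156 - 44)*45 = -200*45 = -9000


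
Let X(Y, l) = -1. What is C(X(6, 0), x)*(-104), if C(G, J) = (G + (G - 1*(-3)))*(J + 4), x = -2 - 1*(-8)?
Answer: -1040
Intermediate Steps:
x = 6 (x = -2 + 8 = 6)
C(G, J) = (3 + 2*G)*(4 + J) (C(G, J) = (G + (G + 3))*(4 + J) = (G + (3 + G))*(4 + J) = (3 + 2*G)*(4 + J))
C(X(6, 0), x)*(-104) = (12 + 3*6 + 8*(-1) + 2*(-1)*6)*(-104) = (12 + 18 - 8 - 12)*(-104) = 10*(-104) = -1040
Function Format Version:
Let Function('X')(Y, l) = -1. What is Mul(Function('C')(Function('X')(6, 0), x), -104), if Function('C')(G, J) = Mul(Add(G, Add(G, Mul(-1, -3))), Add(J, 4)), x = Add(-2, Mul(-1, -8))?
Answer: -1040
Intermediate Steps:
x = 6 (x = Add(-2, 8) = 6)
Function('C')(G, J) = Mul(Add(3, Mul(2, G)), Add(4, J)) (Function('C')(G, J) = Mul(Add(G, Add(G, 3)), Add(4, J)) = Mul(Add(G, Add(3, G)), Add(4, J)) = Mul(Add(3, Mul(2, G)), Add(4, J)))
Mul(Function('C')(Function('X')(6, 0), x), -104) = Mul(Add(12, Mul(3, 6), Mul(8, -1), Mul(2, -1, 6)), -104) = Mul(Add(12, 18, -8, -12), -104) = Mul(10, -104) = -1040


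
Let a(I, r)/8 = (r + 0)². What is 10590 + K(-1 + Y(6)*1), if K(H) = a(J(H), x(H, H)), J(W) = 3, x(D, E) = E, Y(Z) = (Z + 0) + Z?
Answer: 11558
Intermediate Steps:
Y(Z) = 2*Z (Y(Z) = Z + Z = 2*Z)
a(I, r) = 8*r² (a(I, r) = 8*(r + 0)² = 8*r²)
K(H) = 8*H²
10590 + K(-1 + Y(6)*1) = 10590 + 8*(-1 + (2*6)*1)² = 10590 + 8*(-1 + 12*1)² = 10590 + 8*(-1 + 12)² = 10590 + 8*11² = 10590 + 8*121 = 10590 + 968 = 11558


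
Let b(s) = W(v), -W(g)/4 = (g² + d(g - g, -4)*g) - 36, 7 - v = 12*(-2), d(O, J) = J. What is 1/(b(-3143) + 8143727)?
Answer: 1/8140523 ≈ 1.2284e-7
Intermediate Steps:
v = 31 (v = 7 - 12*(-2) = 7 - 1*(-24) = 7 + 24 = 31)
W(g) = 144 - 4*g² + 16*g (W(g) = -4*((g² - 4*g) - 36) = -4*(-36 + g² - 4*g) = 144 - 4*g² + 16*g)
b(s) = -3204 (b(s) = 144 - 4*31² + 16*31 = 144 - 4*961 + 496 = 144 - 3844 + 496 = -3204)
1/(b(-3143) + 8143727) = 1/(-3204 + 8143727) = 1/8140523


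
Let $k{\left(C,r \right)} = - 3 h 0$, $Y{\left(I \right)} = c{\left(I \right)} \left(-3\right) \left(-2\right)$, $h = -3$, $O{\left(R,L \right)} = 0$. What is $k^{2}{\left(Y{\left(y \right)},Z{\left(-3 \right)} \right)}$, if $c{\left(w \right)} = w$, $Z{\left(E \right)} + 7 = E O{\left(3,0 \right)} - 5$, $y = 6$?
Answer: $0$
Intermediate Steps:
$Z{\left(E \right)} = -12$ ($Z{\left(E \right)} = -7 + \left(E 0 - 5\right) = -7 + \left(0 - 5\right) = -7 - 5 = -12$)
$Y{\left(I \right)} = 6 I$ ($Y{\left(I \right)} = I \left(-3\right) \left(-2\right) = - 3 I \left(-2\right) = 6 I$)
$k{\left(C,r \right)} = 0$ ($k{\left(C,r \right)} = \left(-3\right) \left(-3\right) 0 = 9 \cdot 0 = 0$)
$k^{2}{\left(Y{\left(y \right)},Z{\left(-3 \right)} \right)} = 0^{2} = 0$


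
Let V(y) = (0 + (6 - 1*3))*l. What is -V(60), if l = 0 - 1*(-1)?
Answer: -3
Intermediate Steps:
l = 1 (l = 0 + 1 = 1)
V(y) = 3 (V(y) = (0 + (6 - 1*3))*1 = (0 + (6 - 3))*1 = (0 + 3)*1 = 3*1 = 3)
-V(60) = -1*3 = -3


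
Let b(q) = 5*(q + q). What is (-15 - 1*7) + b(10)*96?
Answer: 9578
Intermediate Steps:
b(q) = 10*q (b(q) = 5*(2*q) = 10*q)
(-15 - 1*7) + b(10)*96 = (-15 - 1*7) + (10*10)*96 = (-15 - 7) + 100*96 = -22 + 9600 = 9578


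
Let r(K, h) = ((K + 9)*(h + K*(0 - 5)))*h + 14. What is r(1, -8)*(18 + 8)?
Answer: 27404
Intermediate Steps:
r(K, h) = 14 + h*(9 + K)*(h - 5*K) (r(K, h) = ((9 + K)*(h + K*(-5)))*h + 14 = ((9 + K)*(h - 5*K))*h + 14 = h*(9 + K)*(h - 5*K) + 14 = 14 + h*(9 + K)*(h - 5*K))
r(1, -8)*(18 + 8) = (14 + 9*(-8)**2 + 1*(-8)**2 - 45*1*(-8) - 5*(-8)*1**2)*(18 + 8) = (14 + 9*64 + 1*64 + 360 - 5*(-8)*1)*26 = (14 + 576 + 64 + 360 + 40)*26 = 1054*26 = 27404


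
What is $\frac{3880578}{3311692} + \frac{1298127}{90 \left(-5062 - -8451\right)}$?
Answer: $\frac{228442162361}{42087465705} \approx 5.4278$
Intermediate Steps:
$\frac{3880578}{3311692} + \frac{1298127}{90 \left(-5062 - -8451\right)} = 3880578 \cdot \frac{1}{3311692} + \frac{1298127}{90 \left(-5062 + 8451\right)} = \frac{1940289}{1655846} + \frac{1298127}{90 \cdot 3389} = \frac{1940289}{1655846} + \frac{1298127}{305010} = \frac{1940289}{1655846} + 1298127 \cdot \frac{1}{305010} = \frac{1940289}{1655846} + \frac{432709}{101670} = \frac{228442162361}{42087465705}$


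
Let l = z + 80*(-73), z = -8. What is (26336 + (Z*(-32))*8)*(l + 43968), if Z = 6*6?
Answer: 652614400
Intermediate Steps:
Z = 36
l = -5848 (l = -8 + 80*(-73) = -8 - 5840 = -5848)
(26336 + (Z*(-32))*8)*(l + 43968) = (26336 + (36*(-32))*8)*(-5848 + 43968) = (26336 - 1152*8)*38120 = (26336 - 9216)*38120 = 17120*38120 = 652614400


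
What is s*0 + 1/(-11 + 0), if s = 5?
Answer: -1/11 ≈ -0.090909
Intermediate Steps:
s*0 + 1/(-11 + 0) = 5*0 + 1/(-11 + 0) = 0 + 1/(-11) = 0 - 1/11 = -1/11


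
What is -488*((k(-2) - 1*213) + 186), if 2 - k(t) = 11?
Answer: 17568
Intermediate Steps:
k(t) = -9 (k(t) = 2 - 1*11 = 2 - 11 = -9)
-488*((k(-2) - 1*213) + 186) = -488*((-9 - 1*213) + 186) = -488*((-9 - 213) + 186) = -488*(-222 + 186) = -488*(-36) = 17568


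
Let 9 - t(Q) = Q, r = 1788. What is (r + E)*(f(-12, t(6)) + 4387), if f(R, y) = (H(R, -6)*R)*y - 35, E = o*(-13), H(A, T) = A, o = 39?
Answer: 6128304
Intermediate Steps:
t(Q) = 9 - Q
E = -507 (E = 39*(-13) = -507)
f(R, y) = -35 + y*R² (f(R, y) = (R*R)*y - 35 = R²*y - 35 = y*R² - 35 = -35 + y*R²)
(r + E)*(f(-12, t(6)) + 4387) = (1788 - 507)*((-35 + (9 - 1*6)*(-12)²) + 4387) = 1281*((-35 + (9 - 6)*144) + 4387) = 1281*((-35 + 3*144) + 4387) = 1281*((-35 + 432) + 4387) = 1281*(397 + 4387) = 1281*4784 = 6128304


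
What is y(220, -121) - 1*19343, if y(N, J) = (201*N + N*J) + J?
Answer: -1864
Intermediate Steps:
y(N, J) = J + 201*N + J*N (y(N, J) = (201*N + J*N) + J = J + 201*N + J*N)
y(220, -121) - 1*19343 = (-121 + 201*220 - 121*220) - 1*19343 = (-121 + 44220 - 26620) - 19343 = 17479 - 19343 = -1864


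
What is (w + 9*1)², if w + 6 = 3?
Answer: 36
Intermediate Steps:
w = -3 (w = -6 + 3 = -3)
(w + 9*1)² = (-3 + 9*1)² = (-3 + 9)² = 6² = 36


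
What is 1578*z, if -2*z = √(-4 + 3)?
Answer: -789*I ≈ -789.0*I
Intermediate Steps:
z = -I/2 (z = -√(-4 + 3)/2 = -I/2 ≈ -0.5*I)
1578*z = 1578*(-I/2) = -789*I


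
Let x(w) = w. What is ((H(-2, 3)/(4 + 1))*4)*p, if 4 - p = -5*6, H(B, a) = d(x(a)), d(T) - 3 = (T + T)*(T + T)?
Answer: 5304/5 ≈ 1060.8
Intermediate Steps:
d(T) = 3 + 4*T**2 (d(T) = 3 + (T + T)*(T + T) = 3 + (2*T)*(2*T) = 3 + 4*T**2)
H(B, a) = 3 + 4*a**2
p = 34 (p = 4 - (-5)*6 = 4 - 1*(-30) = 4 + 30 = 34)
((H(-2, 3)/(4 + 1))*4)*p = (((3 + 4*3**2)/(4 + 1))*4)*34 = (((3 + 4*9)/5)*4)*34 = (((3 + 36)*(1/5))*4)*34 = ((39*(1/5))*4)*34 = ((39/5)*4)*34 = (156/5)*34 = 5304/5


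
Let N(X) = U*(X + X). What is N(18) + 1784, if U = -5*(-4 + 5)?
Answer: 1604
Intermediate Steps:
U = -5 (U = -5*1 = -5)
N(X) = -10*X (N(X) = -5*(X + X) = -10*X)
N(18) + 1784 = -10*18 + 1784 = -180 + 1784 = 1604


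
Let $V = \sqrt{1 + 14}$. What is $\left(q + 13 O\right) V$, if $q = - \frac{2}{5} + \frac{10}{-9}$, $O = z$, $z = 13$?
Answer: $\frac{7537 \sqrt{15}}{45} \approx 648.68$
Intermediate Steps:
$O = 13$
$q = - \frac{68}{45}$ ($q = \left(-2\right) \frac{1}{5} + 10 \left(- \frac{1}{9}\right) = - \frac{2}{5} - \frac{10}{9} = - \frac{68}{45} \approx -1.5111$)
$V = \sqrt{15} \approx 3.873$
$\left(q + 13 O\right) V = \left(- \frac{68}{45} + 13 \cdot 13\right) \sqrt{15} = \left(- \frac{68}{45} + 169\right) \sqrt{15} = \frac{7537 \sqrt{15}}{45}$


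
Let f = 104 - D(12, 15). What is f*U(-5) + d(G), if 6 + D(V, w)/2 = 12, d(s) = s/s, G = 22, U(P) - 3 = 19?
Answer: 2025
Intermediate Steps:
U(P) = 22 (U(P) = 3 + 19 = 22)
d(s) = 1
D(V, w) = 12 (D(V, w) = -12 + 2*12 = -12 + 24 = 12)
f = 92 (f = 104 - 1*12 = 104 - 12 = 92)
f*U(-5) + d(G) = 92*22 + 1 = 2024 + 1 = 2025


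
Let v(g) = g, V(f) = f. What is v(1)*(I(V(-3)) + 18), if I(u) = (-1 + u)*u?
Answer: 30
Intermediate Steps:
I(u) = u*(-1 + u)
v(1)*(I(V(-3)) + 18) = 1*(-3*(-1 - 3) + 18) = 1*(-3*(-4) + 18) = 1*(12 + 18) = 1*30 = 30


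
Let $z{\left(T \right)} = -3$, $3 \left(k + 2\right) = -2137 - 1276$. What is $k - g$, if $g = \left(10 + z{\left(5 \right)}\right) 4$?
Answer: $- \frac{3503}{3} \approx -1167.7$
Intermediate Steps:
$k = - \frac{3419}{3}$ ($k = -2 + \frac{-2137 - 1276}{3} = -2 + \frac{1}{3} \left(-3413\right) = -2 - \frac{3413}{3} = - \frac{3419}{3} \approx -1139.7$)
$g = 28$ ($g = \left(10 - 3\right) 4 = 7 \cdot 4 = 28$)
$k - g = - \frac{3419}{3} - 28 = - \frac{3503}{3}$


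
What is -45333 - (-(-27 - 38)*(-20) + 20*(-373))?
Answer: -36573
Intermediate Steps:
-45333 - (-(-27 - 38)*(-20) + 20*(-373)) = -45333 - (-(-65)*(-20) - 7460) = -45333 - (-1*1300 - 7460) = -45333 - (-1300 - 7460) = -45333 - 1*(-8760) = -45333 + 8760 = -36573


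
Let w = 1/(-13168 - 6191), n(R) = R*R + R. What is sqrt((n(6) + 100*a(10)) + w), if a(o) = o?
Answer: sqrt(4821126403)/2151 ≈ 32.280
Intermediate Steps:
n(R) = R + R**2 (n(R) = R**2 + R = R + R**2)
w = -1/19359 (w = 1/(-19359) = -1/19359 ≈ -5.1656e-5)
sqrt((n(6) + 100*a(10)) + w) = sqrt((6*(1 + 6) + 100*10) - 1/19359) = sqrt((6*7 + 1000) - 1/19359) = sqrt((42 + 1000) - 1/19359) = sqrt(1042 - 1/19359) = sqrt(20172077/19359) = sqrt(4821126403)/2151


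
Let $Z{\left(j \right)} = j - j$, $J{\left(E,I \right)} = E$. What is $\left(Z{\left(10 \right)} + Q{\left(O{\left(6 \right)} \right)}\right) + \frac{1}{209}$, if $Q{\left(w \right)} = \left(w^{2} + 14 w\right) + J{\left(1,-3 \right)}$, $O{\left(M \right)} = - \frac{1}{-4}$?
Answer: $\frac{15273}{3344} \approx 4.5673$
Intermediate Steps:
$Z{\left(j \right)} = 0$
$O{\left(M \right)} = \frac{1}{4}$ ($O{\left(M \right)} = \left(-1\right) \left(- \frac{1}{4}\right) = \frac{1}{4}$)
$Q{\left(w \right)} = 1 + w^{2} + 14 w$ ($Q{\left(w \right)} = \left(w^{2} + 14 w\right) + 1 = 1 + w^{2} + 14 w$)
$\left(Z{\left(10 \right)} + Q{\left(O{\left(6 \right)} \right)}\right) + \frac{1}{209} = \left(0 + \left(1 + \left(\frac{1}{4}\right)^{2} + 14 \cdot \frac{1}{4}\right)\right) + \frac{1}{209} = \left(0 + \left(1 + \frac{1}{16} + \frac{7}{2}\right)\right) + \frac{1}{209} = \left(0 + \frac{73}{16}\right) + \frac{1}{209} = \frac{73}{16} + \frac{1}{209} = \frac{15273}{3344}$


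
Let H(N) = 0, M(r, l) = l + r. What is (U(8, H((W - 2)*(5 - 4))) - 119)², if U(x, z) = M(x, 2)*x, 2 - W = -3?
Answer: 1521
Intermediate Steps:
W = 5 (W = 2 - 1*(-3) = 2 + 3 = 5)
U(x, z) = x*(2 + x) (U(x, z) = (2 + x)*x = x*(2 + x))
(U(8, H((W - 2)*(5 - 4))) - 119)² = (8*(2 + 8) - 119)² = (8*10 - 119)² = (80 - 119)² = (-39)² = 1521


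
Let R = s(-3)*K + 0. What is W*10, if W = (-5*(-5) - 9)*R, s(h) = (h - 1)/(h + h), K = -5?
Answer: -1600/3 ≈ -533.33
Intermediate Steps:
s(h) = (-1 + h)/(2*h) (s(h) = (-1 + h)/((2*h)) = (-1 + h)*(1/(2*h)) = (-1 + h)/(2*h))
R = -10/3 (R = ((½)*(-1 - 3)/(-3))*(-5) + 0 = ((½)*(-⅓)*(-4))*(-5) + 0 = (⅔)*(-5) + 0 = -10/3 + 0 = -10/3 ≈ -3.3333)
W = -160/3 (W = (-5*(-5) - 9)*(-10/3) = (25 - 9)*(-10/3) = 16*(-10/3) = -160/3 ≈ -53.333)
W*10 = -160/3*10 = -1600/3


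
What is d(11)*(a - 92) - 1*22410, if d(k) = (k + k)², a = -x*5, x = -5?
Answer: -54838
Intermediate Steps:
a = 25 (a = -1*(-5)*5 = 5*5 = 25)
d(k) = 4*k² (d(k) = (2*k)² = 4*k²)
d(11)*(a - 92) - 1*22410 = (4*11²)*(25 - 92) - 1*22410 = (4*121)*(-67) - 22410 = 484*(-67) - 22410 = -32428 - 22410 = -54838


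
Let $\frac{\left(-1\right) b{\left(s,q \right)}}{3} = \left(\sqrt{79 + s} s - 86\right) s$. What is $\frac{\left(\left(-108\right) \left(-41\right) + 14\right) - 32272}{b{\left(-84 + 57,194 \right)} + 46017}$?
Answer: $- \frac{120754370}{141807357} - \frac{1502820 \sqrt{13}}{15756373} \approx -1.1954$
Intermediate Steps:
$b{\left(s,q \right)} = - 3 s \left(-86 + s \sqrt{79 + s}\right)$ ($b{\left(s,q \right)} = - 3 \left(\sqrt{79 + s} s - 86\right) s = - 3 \left(s \sqrt{79 + s} - 86\right) s = - 3 \left(-86 + s \sqrt{79 + s}\right) s = - 3 s \left(-86 + s \sqrt{79 + s}\right)$)
$\frac{\left(\left(-108\right) \left(-41\right) + 14\right) - 32272}{b{\left(-84 + 57,194 \right)} + 46017} = \frac{\left(\left(-108\right) \left(-41\right) + 14\right) - 32272}{3 \left(-84 + 57\right) \left(86 - \left(-84 + 57\right) \sqrt{79 + \left(-84 + 57\right)}\right) + 46017} = \frac{\left(4428 + 14\right) - 32272}{3 \left(-27\right) \left(86 - - 27 \sqrt{79 - 27}\right) + 46017} = \frac{4442 - 32272}{3 \left(-27\right) \left(86 - - 27 \sqrt{52}\right) + 46017} = - \frac{27830}{3 \left(-27\right) \left(86 - - 27 \cdot 2 \sqrt{13}\right) + 46017} = - \frac{27830}{3 \left(-27\right) \left(86 + 54 \sqrt{13}\right) + 46017} = - \frac{27830}{\left(-6966 - 4374 \sqrt{13}\right) + 46017} = - \frac{27830}{39051 - 4374 \sqrt{13}}$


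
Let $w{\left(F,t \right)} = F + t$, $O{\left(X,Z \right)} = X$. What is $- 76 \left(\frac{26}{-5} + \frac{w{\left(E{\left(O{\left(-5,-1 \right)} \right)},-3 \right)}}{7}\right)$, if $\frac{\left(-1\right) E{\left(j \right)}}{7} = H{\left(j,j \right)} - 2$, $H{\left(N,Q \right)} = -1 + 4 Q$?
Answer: $- \frac{46208}{35} \approx -1320.2$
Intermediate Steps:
$E{\left(j \right)} = 21 - 28 j$ ($E{\left(j \right)} = - 7 \left(\left(-1 + 4 j\right) - 2\right) = - 7 \left(-3 + 4 j\right) = 21 - 28 j$)
$- 76 \left(\frac{26}{-5} + \frac{w{\left(E{\left(O{\left(-5,-1 \right)} \right)},-3 \right)}}{7}\right) = - 76 \left(\frac{26}{-5} + \frac{\left(21 - -140\right) - 3}{7}\right) = - 76 \left(26 \left(- \frac{1}{5}\right) + \left(\left(21 + 140\right) - 3\right) \frac{1}{7}\right) = - 76 \left(- \frac{26}{5} + \left(161 - 3\right) \frac{1}{7}\right) = - 76 \left(- \frac{26}{5} + 158 \cdot \frac{1}{7}\right) = - 76 \left(- \frac{26}{5} + \frac{158}{7}\right) = \left(-76\right) \frac{608}{35} = - \frac{46208}{35}$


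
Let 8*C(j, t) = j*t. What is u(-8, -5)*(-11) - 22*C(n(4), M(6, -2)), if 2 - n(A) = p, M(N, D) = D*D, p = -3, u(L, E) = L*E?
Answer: -495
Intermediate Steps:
u(L, E) = E*L
M(N, D) = D²
n(A) = 5 (n(A) = 2 - 1*(-3) = 2 + 3 = 5)
C(j, t) = j*t/8 (C(j, t) = (j*t)/8 = j*t/8)
u(-8, -5)*(-11) - 22*C(n(4), M(6, -2)) = -5*(-8)*(-11) - 22*(⅛)*5*(-2)² = 40*(-11) - 22*(⅛)*5*4 = -440 - 22*5/2 = -440 - 1*55 = -440 - 55 = -495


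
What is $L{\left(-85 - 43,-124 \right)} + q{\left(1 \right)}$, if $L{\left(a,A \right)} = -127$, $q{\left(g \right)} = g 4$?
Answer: $-123$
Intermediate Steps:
$q{\left(g \right)} = 4 g$
$L{\left(-85 - 43,-124 \right)} + q{\left(1 \right)} = -127 + 4 \cdot 1 = -127 + 4 = -123$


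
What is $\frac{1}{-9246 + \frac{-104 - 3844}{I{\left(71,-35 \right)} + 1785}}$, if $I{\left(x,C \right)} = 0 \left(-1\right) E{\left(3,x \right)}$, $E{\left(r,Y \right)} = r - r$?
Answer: $- \frac{85}{786098} \approx -0.00010813$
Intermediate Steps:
$E{\left(r,Y \right)} = 0$
$I{\left(x,C \right)} = 0$ ($I{\left(x,C \right)} = 0 \left(-1\right) 0 = 0 \cdot 0 = 0$)
$\frac{1}{-9246 + \frac{-104 - 3844}{I{\left(71,-35 \right)} + 1785}} = \frac{1}{-9246 + \frac{-104 - 3844}{0 + 1785}} = \frac{1}{-9246 - \frac{3948}{1785}} = \frac{1}{-9246 - \frac{188}{85}} = \frac{1}{- \frac{786098}{85}} = - \frac{85}{786098}$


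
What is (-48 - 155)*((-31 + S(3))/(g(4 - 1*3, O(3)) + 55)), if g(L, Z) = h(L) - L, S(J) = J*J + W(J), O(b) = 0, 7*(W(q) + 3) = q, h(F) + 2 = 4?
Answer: 1247/14 ≈ 89.071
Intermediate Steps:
h(F) = 2 (h(F) = -2 + 4 = 2)
W(q) = -3 + q/7
S(J) = -3 + J² + J/7 (S(J) = J*J + (-3 + J/7) = J² + (-3 + J/7) = -3 + J² + J/7)
g(L, Z) = 2 - L
(-48 - 155)*((-31 + S(3))/(g(4 - 1*3, O(3)) + 55)) = (-48 - 155)*((-31 + (-3 + 3² + (⅐)*3))/((2 - (4 - 1*3)) + 55)) = -203*(-31 + (-3 + 9 + 3/7))/((2 - (4 - 3)) + 55) = -203*(-31 + 45/7)/((2 - 1*1) + 55) = -(-4988)/((2 - 1) + 55) = -(-4988)/(1 + 55) = -(-4988)/56 = -203*(-43/98) = 1247/14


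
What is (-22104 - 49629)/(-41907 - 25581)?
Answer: 23911/22496 ≈ 1.0629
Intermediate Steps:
(-22104 - 49629)/(-41907 - 25581) = -71733/(-67488) = -71733*(-1/67488) = 23911/22496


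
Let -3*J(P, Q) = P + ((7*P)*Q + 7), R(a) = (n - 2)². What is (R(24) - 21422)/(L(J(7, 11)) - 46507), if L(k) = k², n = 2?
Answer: 96399/56377 ≈ 1.7099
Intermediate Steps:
R(a) = 0 (R(a) = (2 - 2)² = 0² = 0)
J(P, Q) = -7/3 - P/3 - 7*P*Q/3 (J(P, Q) = -(P + ((7*P)*Q + 7))/3 = -(P + (7*P*Q + 7))/3 = -(P + (7 + 7*P*Q))/3 = -(7 + P + 7*P*Q)/3 = -7/3 - P/3 - 7*P*Q/3)
(R(24) - 21422)/(L(J(7, 11)) - 46507) = (0 - 21422)/((-7/3 - ⅓*7 - 7/3*7*11)² - 46507) = -21422/((-7/3 - 7/3 - 539/3)² - 46507) = -21422/((-553/3)² - 46507) = -21422/(305809/9 - 46507) = -21422/(-112754/9) = -21422*(-9/112754) = 96399/56377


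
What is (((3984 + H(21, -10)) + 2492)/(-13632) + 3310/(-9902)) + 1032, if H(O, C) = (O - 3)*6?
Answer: 8699577335/8436504 ≈ 1031.2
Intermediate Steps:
H(O, C) = -18 + 6*O (H(O, C) = (-3 + O)*6 = -18 + 6*O)
(((3984 + H(21, -10)) + 2492)/(-13632) + 3310/(-9902)) + 1032 = (((3984 + (-18 + 6*21)) + 2492)/(-13632) + 3310/(-9902)) + 1032 = (((3984 + (-18 + 126)) + 2492)*(-1/13632) + 3310*(-1/9902)) + 1032 = (((3984 + 108) + 2492)*(-1/13632) - 1655/4951) + 1032 = ((4092 + 2492)*(-1/13632) - 1655/4951) + 1032 = (6584*(-1/13632) - 1655/4951) + 1032 = (-823/1704 - 1655/4951) + 1032 = -6894793/8436504 + 1032 = 8699577335/8436504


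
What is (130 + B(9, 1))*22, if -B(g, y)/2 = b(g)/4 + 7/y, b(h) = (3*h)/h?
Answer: 2519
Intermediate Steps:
b(h) = 3
B(g, y) = -3/2 - 14/y (B(g, y) = -2*(3/4 + 7/y) = -2*(3*(¼) + 7/y) = -2*(¾ + 7/y) = -3/2 - 14/y)
(130 + B(9, 1))*22 = (130 + (-3/2 - 14/1))*22 = (130 + (-3/2 - 14*1))*22 = (130 + (-3/2 - 14))*22 = (130 - 31/2)*22 = (229/2)*22 = 2519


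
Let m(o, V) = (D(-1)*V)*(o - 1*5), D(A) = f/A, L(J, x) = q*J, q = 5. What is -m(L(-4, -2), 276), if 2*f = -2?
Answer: 6900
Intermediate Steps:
f = -1 (f = (½)*(-2) = -1)
L(J, x) = 5*J
D(A) = -1/A
m(o, V) = V*(-5 + o) (m(o, V) = ((-1/(-1))*V)*(o - 1*5) = ((-1*(-1))*V)*(o - 5) = (1*V)*(-5 + o) = V*(-5 + o))
-m(L(-4, -2), 276) = -276*(-5 + 5*(-4)) = -276*(-5 - 20) = -276*(-25) = -1*(-6900) = 6900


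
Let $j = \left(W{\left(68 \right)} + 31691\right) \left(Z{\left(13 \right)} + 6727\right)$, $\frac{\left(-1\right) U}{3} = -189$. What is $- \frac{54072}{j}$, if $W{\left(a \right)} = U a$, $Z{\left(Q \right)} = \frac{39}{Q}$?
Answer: $- \frac{27036}{236381155} \approx -0.00011437$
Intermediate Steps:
$U = 567$ ($U = \left(-3\right) \left(-189\right) = 567$)
$W{\left(a \right)} = 567 a$
$j = 472762310$ ($j = \left(567 \cdot 68 + 31691\right) \left(\frac{39}{13} + 6727\right) = \left(38556 + 31691\right) \left(39 \cdot \frac{1}{13} + 6727\right) = 70247 \left(3 + 6727\right) = 70247 \cdot 6730 = 472762310$)
$- \frac{54072}{j} = - \frac{54072}{472762310} = \left(-54072\right) \frac{1}{472762310} = - \frac{27036}{236381155}$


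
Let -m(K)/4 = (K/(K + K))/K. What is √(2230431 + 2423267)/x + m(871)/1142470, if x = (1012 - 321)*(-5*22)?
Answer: -1/497545685 - √4653698/76010 ≈ -0.028381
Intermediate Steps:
x = -76010 (x = 691*(-110) = -76010)
m(K) = -2/K (m(K) = -4*K/(K + K)/K = -4*K/((2*K))/K = -4*(1/(2*K))*K/K = -2/K)
√(2230431 + 2423267)/x + m(871)/1142470 = √(2230431 + 2423267)/(-76010) - 2/871/1142470 = √4653698*(-1/76010) - 2*1/871*(1/1142470) = -√4653698/76010 - 2/871*1/1142470 = -√4653698/76010 - 1/497545685 = -1/497545685 - √4653698/76010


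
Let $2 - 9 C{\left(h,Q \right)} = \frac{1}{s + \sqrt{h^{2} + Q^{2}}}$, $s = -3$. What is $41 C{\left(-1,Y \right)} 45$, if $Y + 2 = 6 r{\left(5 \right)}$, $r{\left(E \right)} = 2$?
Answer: $\frac{37105}{92} - \frac{205 \sqrt{101}}{92} \approx 380.92$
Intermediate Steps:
$Y = 10$ ($Y = -2 + 6 \cdot 2 = -2 + 12 = 10$)
$C{\left(h,Q \right)} = \frac{2}{9} - \frac{1}{9 \left(-3 + \sqrt{Q^{2} + h^{2}}\right)}$ ($C{\left(h,Q \right)} = \frac{2}{9} - \frac{1}{9 \left(-3 + \sqrt{h^{2} + Q^{2}}\right)} = \frac{2}{9} - \frac{1}{9 \left(-3 + \sqrt{Q^{2} + h^{2}}\right)}$)
$41 C{\left(-1,Y \right)} 45 = 41 \frac{-7 + 2 \sqrt{10^{2} + \left(-1\right)^{2}}}{9 \left(-3 + \sqrt{10^{2} + \left(-1\right)^{2}}\right)} 45 = 41 \frac{-7 + 2 \sqrt{100 + 1}}{9 \left(-3 + \sqrt{100 + 1}\right)} 45 = 41 \frac{-7 + 2 \sqrt{101}}{9 \left(-3 + \sqrt{101}\right)} 45 = \frac{41 \left(-7 + 2 \sqrt{101}\right)}{9 \left(-3 + \sqrt{101}\right)} 45 = \frac{205 \left(-7 + 2 \sqrt{101}\right)}{-3 + \sqrt{101}}$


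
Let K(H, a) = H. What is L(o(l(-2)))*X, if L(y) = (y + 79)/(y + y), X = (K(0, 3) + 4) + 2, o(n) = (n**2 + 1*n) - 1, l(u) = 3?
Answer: 270/11 ≈ 24.545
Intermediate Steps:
o(n) = -1 + n + n**2 (o(n) = (n**2 + n) - 1 = (n + n**2) - 1 = -1 + n + n**2)
X = 6 (X = (0 + 4) + 2 = 4 + 2 = 6)
L(y) = (79 + y)/(2*y) (L(y) = (79 + y)/((2*y)) = (79 + y)*(1/(2*y)) = (79 + y)/(2*y))
L(o(l(-2)))*X = ((79 + (-1 + 3 + 3**2))/(2*(-1 + 3 + 3**2)))*6 = ((79 + (-1 + 3 + 9))/(2*(-1 + 3 + 9)))*6 = ((1/2)*(79 + 11)/11)*6 = ((1/2)*(1/11)*90)*6 = (45/11)*6 = 270/11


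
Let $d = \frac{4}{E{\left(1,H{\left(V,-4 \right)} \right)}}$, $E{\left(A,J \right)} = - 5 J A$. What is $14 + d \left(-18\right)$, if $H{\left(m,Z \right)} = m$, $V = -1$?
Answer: $- \frac{2}{5} \approx -0.4$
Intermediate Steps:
$E{\left(A,J \right)} = - 5 A J$
$d = \frac{4}{5}$ ($d = \frac{4}{\left(-5\right) 1 \left(-1\right)} = \frac{4}{5} \approx 0.8$)
$14 + d \left(-18\right) = 14 + \frac{4}{5} \left(-18\right) = 14 - \frac{72}{5} = - \frac{2}{5}$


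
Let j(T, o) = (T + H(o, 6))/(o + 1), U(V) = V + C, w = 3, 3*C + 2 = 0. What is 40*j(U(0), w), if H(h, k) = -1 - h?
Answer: -140/3 ≈ -46.667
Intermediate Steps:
C = -⅔ (C = -⅔ + (⅓)*0 = -⅔ + 0 = -⅔ ≈ -0.66667)
U(V) = -⅔ + V (U(V) = V - ⅔ = -⅔ + V)
j(T, o) = (-1 + T - o)/(1 + o) (j(T, o) = (T + (-1 - o))/(o + 1) = (-1 + T - o)/(1 + o))
40*j(U(0), w) = 40*((-1 + (-⅔ + 0) - 1*3)/(1 + 3)) = 40*((-1 - ⅔ - 3)/4) = 40*((¼)*(-14/3)) = 40*(-7/6) = -140/3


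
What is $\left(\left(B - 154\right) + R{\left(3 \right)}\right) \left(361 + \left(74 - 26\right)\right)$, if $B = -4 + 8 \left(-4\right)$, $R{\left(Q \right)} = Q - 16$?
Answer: $-83027$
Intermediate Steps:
$R{\left(Q \right)} = -16 + Q$
$B = -36$ ($B = -4 - 32 = -36$)
$\left(\left(B - 154\right) + R{\left(3 \right)}\right) \left(361 + \left(74 - 26\right)\right) = \left(\left(-36 - 154\right) + \left(-16 + 3\right)\right) \left(361 + \left(74 - 26\right)\right) = \left(\left(-36 - 154\right) - 13\right) \left(361 + \left(74 - 26\right)\right) = \left(-190 - 13\right) \left(361 + 48\right) = \left(-203\right) 409 = -83027$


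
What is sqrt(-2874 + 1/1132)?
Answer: I*sqrt(920702861)/566 ≈ 53.61*I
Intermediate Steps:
sqrt(-2874 + 1/1132) = sqrt(-3253367/1132) = I*sqrt(920702861)/566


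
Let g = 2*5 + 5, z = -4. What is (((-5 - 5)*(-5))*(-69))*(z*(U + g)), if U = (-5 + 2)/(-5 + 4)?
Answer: 248400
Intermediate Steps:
U = 3 (U = -3/(-1) = -3*(-1) = 3)
g = 15 (g = 10 + 5 = 15)
(((-5 - 5)*(-5))*(-69))*(z*(U + g)) = (((-5 - 5)*(-5))*(-69))*(-4*(3 + 15)) = (-10*(-5)*(-69))*(-4*18) = (50*(-69))*(-72) = -3450*(-72) = 248400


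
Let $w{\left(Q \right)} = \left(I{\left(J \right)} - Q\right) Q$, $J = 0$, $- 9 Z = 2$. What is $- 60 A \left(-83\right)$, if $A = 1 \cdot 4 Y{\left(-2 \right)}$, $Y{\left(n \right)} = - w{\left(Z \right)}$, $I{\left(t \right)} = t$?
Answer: $\frac{26560}{27} \approx 983.7$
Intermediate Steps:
$Z = - \frac{2}{9}$ ($Z = \left(- \frac{1}{9}\right) 2 = - \frac{2}{9} \approx -0.22222$)
$w{\left(Q \right)} = - Q^{2}$ ($w{\left(Q \right)} = \left(0 - Q\right) Q = - Q Q = - Q^{2}$)
$Y{\left(n \right)} = \frac{4}{81}$ ($Y{\left(n \right)} = - \left(-1\right) \left(- \frac{2}{9}\right)^{2} = - \frac{\left(-1\right) 4}{81} = \left(-1\right) \left(- \frac{4}{81}\right) = \frac{4}{81}$)
$A = \frac{16}{81}$ ($A = 1 \cdot 4 \cdot \frac{4}{81} = 4 \cdot \frac{4}{81} = \frac{16}{81} \approx 0.19753$)
$- 60 A \left(-83\right) = \left(-60\right) \frac{16}{81} \left(-83\right) = \left(- \frac{320}{27}\right) \left(-83\right) = \frac{26560}{27}$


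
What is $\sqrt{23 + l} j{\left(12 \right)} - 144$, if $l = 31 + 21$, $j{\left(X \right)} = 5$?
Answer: $-144 + 25 \sqrt{3} \approx -100.7$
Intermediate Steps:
$l = 52$
$\sqrt{23 + l} j{\left(12 \right)} - 144 = \sqrt{23 + 52} \cdot 5 - 144 = \sqrt{75} \cdot 5 - 144 = 5 \sqrt{3} \cdot 5 - 144 = 25 \sqrt{3} - 144 = -144 + 25 \sqrt{3}$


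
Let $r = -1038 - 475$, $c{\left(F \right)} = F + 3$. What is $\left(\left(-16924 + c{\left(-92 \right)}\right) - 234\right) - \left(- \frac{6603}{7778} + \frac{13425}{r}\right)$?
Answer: $- \frac{202850252169}{11768114} \approx -17237.0$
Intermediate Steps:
$c{\left(F \right)} = 3 + F$
$r = -1513$
$\left(\left(-16924 + c{\left(-92 \right)}\right) - 234\right) - \left(- \frac{6603}{7778} + \frac{13425}{r}\right) = \left(\left(-16924 + \left(3 - 92\right)\right) - 234\right) - \left(- \frac{6603}{7778} + \frac{13425}{-1513}\right) = \left(\left(-16924 - 89\right) - 234\right) - \left(\left(-6603\right) \frac{1}{7778} + 13425 \left(- \frac{1}{1513}\right)\right) = \left(-17013 - 234\right) - \left(- \frac{6603}{7778} - \frac{13425}{1513}\right) = -17247 - - \frac{114409989}{11768114} = -17247 + \frac{114409989}{11768114} = - \frac{202850252169}{11768114}$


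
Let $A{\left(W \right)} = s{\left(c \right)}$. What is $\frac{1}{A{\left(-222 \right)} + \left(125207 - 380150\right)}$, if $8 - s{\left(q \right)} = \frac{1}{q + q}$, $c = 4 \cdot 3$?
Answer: $- \frac{24}{6118441} \approx -3.9226 \cdot 10^{-6}$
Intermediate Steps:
$c = 12$
$s{\left(q \right)} = 8 - \frac{1}{2 q}$ ($s{\left(q \right)} = 8 - \frac{1}{q + q} = 8 - \frac{1}{2 q}$)
$A{\left(W \right)} = \frac{191}{24}$ ($A{\left(W \right)} = 8 - \frac{1}{2 \cdot 12} = 8 - \frac{1}{24} = \frac{191}{24}$)
$\frac{1}{A{\left(-222 \right)} + \left(125207 - 380150\right)} = \frac{1}{\frac{191}{24} + \left(125207 - 380150\right)} = \frac{1}{\frac{191}{24} - 254943} = \frac{1}{- \frac{6118441}{24}} = - \frac{24}{6118441}$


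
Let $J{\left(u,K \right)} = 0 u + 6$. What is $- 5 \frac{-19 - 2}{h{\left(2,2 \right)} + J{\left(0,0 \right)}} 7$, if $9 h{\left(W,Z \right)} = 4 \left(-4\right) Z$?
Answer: $\frac{6615}{22} \approx 300.68$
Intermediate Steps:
$h{\left(W,Z \right)} = - \frac{16 Z}{9}$ ($h{\left(W,Z \right)} = \frac{4 \left(-4\right) Z}{9} = \frac{\left(-16\right) Z}{9} = - \frac{16 Z}{9}$)
$J{\left(u,K \right)} = 6$ ($J{\left(u,K \right)} = 0 + 6 = 6$)
$- 5 \frac{-19 - 2}{h{\left(2,2 \right)} + J{\left(0,0 \right)}} 7 = - 5 \frac{-19 - 2}{\left(- \frac{16}{9}\right) 2 + 6} \cdot 7 = - 5 \left(- \frac{21}{- \frac{32}{9} + 6}\right) 7 = - 5 \left(- \frac{21}{\frac{22}{9}}\right) 7 = - 5 \left(\left(-21\right) \frac{9}{22}\right) 7 = \left(-5\right) \left(- \frac{189}{22}\right) 7 = \frac{945}{22} \cdot 7 = \frac{6615}{22}$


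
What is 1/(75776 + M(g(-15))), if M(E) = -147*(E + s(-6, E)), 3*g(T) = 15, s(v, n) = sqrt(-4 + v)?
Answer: 75041/5631367771 + 147*I*sqrt(10)/5631367771 ≈ 1.3326e-5 + 8.2547e-8*I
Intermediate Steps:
g(T) = 5 (g(T) = (1/3)*15 = 5)
M(E) = -147*E - 147*I*sqrt(10) (M(E) = -147*(E + sqrt(-4 - 6)) = -147*(E + sqrt(-10)) = -147*(E + I*sqrt(10)) = -147*E - 147*I*sqrt(10))
1/(75776 + M(g(-15))) = 1/(75776 + (-147*5 - 147*I*sqrt(10))) = 1/(75776 + (-735 - 147*I*sqrt(10))) = 1/(75041 - 147*I*sqrt(10))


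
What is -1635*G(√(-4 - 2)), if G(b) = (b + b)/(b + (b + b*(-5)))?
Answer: 1090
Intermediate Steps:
G(b) = -⅔ (G(b) = (2*b)/(b + (b - 5*b)) = (2*b)/(b - 4*b) = (2*b)/((-3*b)) = (2*b)*(-1/(3*b)) = -⅔)
-1635*G(√(-4 - 2)) = -1635*(-⅔) = 1090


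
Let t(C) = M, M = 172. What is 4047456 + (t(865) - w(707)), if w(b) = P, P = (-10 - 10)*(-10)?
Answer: 4047428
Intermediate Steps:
P = 200 (P = -20*(-10) = 200)
t(C) = 172
w(b) = 200
4047456 + (t(865) - w(707)) = 4047456 + (172 - 1*200) = 4047456 + (172 - 200) = 4047456 - 28 = 4047428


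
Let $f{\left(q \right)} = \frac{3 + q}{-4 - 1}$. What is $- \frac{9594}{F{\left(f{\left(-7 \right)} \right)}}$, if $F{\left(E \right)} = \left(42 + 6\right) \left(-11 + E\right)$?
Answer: $\frac{2665}{136} \approx 19.596$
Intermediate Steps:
$f{\left(q \right)} = - \frac{3}{5} - \frac{q}{5}$ ($f{\left(q \right)} = \frac{3 + q}{-5} = \left(3 + q\right) \left(- \frac{1}{5}\right) = - \frac{3}{5} - \frac{q}{5}$)
$F{\left(E \right)} = -528 + 48 E$ ($F{\left(E \right)} = 48 \left(-11 + E\right) = -528 + 48 E$)
$- \frac{9594}{F{\left(f{\left(-7 \right)} \right)}} = - \frac{9594}{-528 + 48 \left(- \frac{3}{5} - - \frac{7}{5}\right)} = - \frac{9594}{-528 + 48 \left(- \frac{3}{5} + \frac{7}{5}\right)} = - \frac{9594}{-528 + 48 \cdot \frac{4}{5}} = - \frac{9594}{-528 + \frac{192}{5}} = - \frac{9594}{- \frac{2448}{5}} = \left(-9594\right) \left(- \frac{5}{2448}\right) = \frac{2665}{136}$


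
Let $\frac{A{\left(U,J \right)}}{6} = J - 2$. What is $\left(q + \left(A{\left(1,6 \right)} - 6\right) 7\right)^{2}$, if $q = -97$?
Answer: $841$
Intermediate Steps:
$A{\left(U,J \right)} = -12 + 6 J$ ($A{\left(U,J \right)} = 6 \left(J - 2\right) = 6 \left(-2 + J\right) = -12 + 6 J$)
$\left(q + \left(A{\left(1,6 \right)} - 6\right) 7\right)^{2} = \left(-97 + \left(\left(-12 + 6 \cdot 6\right) - 6\right) 7\right)^{2} = \left(-97 + \left(\left(-12 + 36\right) - 6\right) 7\right)^{2} = \left(-97 + \left(24 - 6\right) 7\right)^{2} = \left(-97 + 18 \cdot 7\right)^{2} = \left(-97 + 126\right)^{2} = 29^{2} = 841$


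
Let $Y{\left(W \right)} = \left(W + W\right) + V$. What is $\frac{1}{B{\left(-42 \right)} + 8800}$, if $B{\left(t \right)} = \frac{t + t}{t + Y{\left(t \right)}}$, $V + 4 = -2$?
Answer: $\frac{11}{96807} \approx 0.00011363$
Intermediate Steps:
$V = -6$ ($V = -4 - 2 = -6$)
$Y{\left(W \right)} = -6 + 2 W$ ($Y{\left(W \right)} = \left(W + W\right) - 6 = 2 W - 6 = -6 + 2 W$)
$B{\left(t \right)} = \frac{2 t}{-6 + 3 t}$ ($B{\left(t \right)} = \frac{t + t}{t + \left(-6 + 2 t\right)} = \frac{2 t}{-6 + 3 t}$)
$\frac{1}{B{\left(-42 \right)} + 8800} = \frac{1}{\frac{2}{3} \left(-42\right) \frac{1}{-2 - 42} + 8800} = \frac{1}{\frac{2}{3} \left(-42\right) \frac{1}{-44} + 8800} = \frac{1}{\frac{2}{3} \left(-42\right) \left(- \frac{1}{44}\right) + 8800} = \frac{1}{\frac{7}{11} + 8800} = \frac{1}{\frac{96807}{11}} = \frac{11}{96807}$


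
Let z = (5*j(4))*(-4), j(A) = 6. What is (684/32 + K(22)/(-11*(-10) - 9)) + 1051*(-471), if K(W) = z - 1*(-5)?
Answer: -399960617/808 ≈ -4.9500e+5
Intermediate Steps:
z = -120 (z = (5*6)*(-4) = 30*(-4) = -120)
K(W) = -115 (K(W) = -120 - 1*(-5) = -120 + 5 = -115)
(684/32 + K(22)/(-11*(-10) - 9)) + 1051*(-471) = (684/32 - 115/(-11*(-10) - 9)) + 1051*(-471) = (684*(1/32) - 115/(110 - 9)) - 495021 = (171/8 - 115/101) - 495021 = 16351/808 - 495021 = -399960617/808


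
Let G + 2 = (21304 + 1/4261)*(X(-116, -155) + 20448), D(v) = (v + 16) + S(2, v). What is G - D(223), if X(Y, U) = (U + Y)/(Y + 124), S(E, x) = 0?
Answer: 14824949015777/34088 ≈ 4.3490e+8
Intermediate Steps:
X(Y, U) = (U + Y)/(124 + Y)
D(v) = 16 + v (D(v) = (v + 16) + 0 = (16 + v) + 0 = 16 + v)
G = 14824957162809/34088 (G = -2 + (21304 + 1/4261)*((-155 - 116)/(124 - 116) + 20448) = -2 + (21304 + 1/4261)*(-271/8 + 20448) = -2 + 90776345*((⅛)*(-271) + 20448)/4261 = -2 + 90776345*(-271/8 + 20448)/4261 = -2 + (90776345/4261)*(163313/8) = -2 + 14824957230985/34088 = 14824957162809/34088 ≈ 4.3490e+8)
G - D(223) = 14824957162809/34088 - (16 + 223) = 14824957162809/34088 - 1*239 = 14824957162809/34088 - 239 = 14824949015777/34088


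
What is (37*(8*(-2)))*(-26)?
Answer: 15392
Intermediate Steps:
(37*(8*(-2)))*(-26) = (37*(-16))*(-26) = -592*(-26) = 15392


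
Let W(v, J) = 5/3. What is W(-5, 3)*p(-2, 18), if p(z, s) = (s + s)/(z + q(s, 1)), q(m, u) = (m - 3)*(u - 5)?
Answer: -30/31 ≈ -0.96774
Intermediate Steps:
q(m, u) = (-5 + u)*(-3 + m) (q(m, u) = (-3 + m)*(-5 + u) = (-5 + u)*(-3 + m))
W(v, J) = 5/3 (W(v, J) = 5*(1/3) = 5/3)
p(z, s) = 2*s/(12 + z - 4*s) (p(z, s) = (s + s)/(z + (15 - 5*s - 3*1 + s*1)) = (2*s)/(z + (15 - 5*s - 3 + s)) = (2*s)/(z + (12 - 4*s)) = (2*s)/(12 + z - 4*s) = 2*s/(12 + z - 4*s))
W(-5, 3)*p(-2, 18) = 5*(2*18/(12 - 2 - 4*18))/3 = 5*(2*18/(12 - 2 - 72))/3 = 5*(2*18/(-62))/3 = 5*(2*18*(-1/62))/3 = (5/3)*(-18/31) = -30/31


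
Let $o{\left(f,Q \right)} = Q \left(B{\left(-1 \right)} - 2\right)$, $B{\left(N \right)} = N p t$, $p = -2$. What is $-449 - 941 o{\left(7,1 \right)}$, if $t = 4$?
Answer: $-6095$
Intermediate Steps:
$B{\left(N \right)} = - 8 N$ ($B{\left(N \right)} = N \left(-2\right) 4 = - 2 N 4 = - 8 N$)
$o{\left(f,Q \right)} = 6 Q$ ($o{\left(f,Q \right)} = Q \left(\left(-8\right) \left(-1\right) - 2\right) = Q \left(8 - 2\right) = Q 6 = 6 Q$)
$-449 - 941 o{\left(7,1 \right)} = -449 - 941 \cdot 6 \cdot 1 = -449 - 5646 = -6095$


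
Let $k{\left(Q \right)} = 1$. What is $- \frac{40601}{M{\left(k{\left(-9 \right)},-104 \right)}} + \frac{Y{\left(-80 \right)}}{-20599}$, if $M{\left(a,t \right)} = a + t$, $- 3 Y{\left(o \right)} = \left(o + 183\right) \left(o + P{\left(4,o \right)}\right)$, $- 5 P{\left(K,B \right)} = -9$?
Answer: $\frac{12540951866}{31825455} \approx 394.05$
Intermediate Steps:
$P{\left(K,B \right)} = \frac{9}{5}$ ($P{\left(K,B \right)} = \left(- \frac{1}{5}\right) \left(-9\right) = \frac{9}{5}$)
$Y{\left(o \right)} = - \frac{\left(183 + o\right) \left(\frac{9}{5} + o\right)}{3}$ ($Y{\left(o \right)} = - \frac{\left(o + 183\right) \left(o + \frac{9}{5}\right)}{3} = - \frac{\left(183 + o\right) \left(\frac{9}{5} + o\right)}{3}$)
$- \frac{40601}{M{\left(k{\left(-9 \right)},-104 \right)}} + \frac{Y{\left(-80 \right)}}{-20599} = - \frac{40601}{1 - 104} + \frac{- \frac{549}{5} - -4928 - \frac{\left(-80\right)^{2}}{3}}{-20599} = - \frac{40601}{-103} + \left(- \frac{549}{5} + 4928 - \frac{6400}{3}\right) \left(- \frac{1}{20599}\right) = \left(-40601\right) \left(- \frac{1}{103}\right) + \left(- \frac{549}{5} + 4928 - \frac{6400}{3}\right) \left(- \frac{1}{20599}\right) = \frac{40601}{103} + \frac{40273}{15} \left(- \frac{1}{20599}\right) = \frac{40601}{103} - \frac{40273}{308985} = \frac{12540951866}{31825455}$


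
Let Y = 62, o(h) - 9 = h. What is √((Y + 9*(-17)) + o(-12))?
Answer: I*√94 ≈ 9.6954*I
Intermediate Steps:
o(h) = 9 + h
√((Y + 9*(-17)) + o(-12)) = √((62 + 9*(-17)) + (9 - 12)) = √((62 - 153) - 3) = √(-91 - 3) = √(-94) = I*√94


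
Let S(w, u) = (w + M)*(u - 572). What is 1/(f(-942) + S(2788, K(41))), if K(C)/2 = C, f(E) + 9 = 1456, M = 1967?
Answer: -1/2328503 ≈ -4.2946e-7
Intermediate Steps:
f(E) = 1447 (f(E) = -9 + 1456 = 1447)
K(C) = 2*C
S(w, u) = (-572 + u)*(1967 + w) (S(w, u) = (w + 1967)*(u - 572) = (1967 + w)*(-572 + u) = (-572 + u)*(1967 + w))
1/(f(-942) + S(2788, K(41))) = 1/(1447 + (-1125124 - 572*2788 + 1967*(2*41) + (2*41)*2788)) = 1/(1447 + (-1125124 - 1594736 + 1967*82 + 82*2788)) = 1/(1447 + (-1125124 - 1594736 + 161294 + 228616)) = 1/(1447 - 2329950) = 1/(-2328503) = -1/2328503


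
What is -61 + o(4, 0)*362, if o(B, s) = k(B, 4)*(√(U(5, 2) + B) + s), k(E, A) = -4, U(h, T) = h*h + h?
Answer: -61 - 1448*√34 ≈ -8504.2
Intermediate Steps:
U(h, T) = h + h² (U(h, T) = h² + h = h + h²)
o(B, s) = -4*s - 4*√(30 + B) (o(B, s) = -4*(√(5*(1 + 5) + B) + s) = -4*(√(5*6 + B) + s) = -4*(√(30 + B) + s) = -4*(s + √(30 + B)) = -4*s - 4*√(30 + B))
-61 + o(4, 0)*362 = -61 + (-4*0 - 4*√(30 + 4))*362 = -61 + (0 - 4*√34)*362 = -61 - 4*√34*362 = -61 - 1448*√34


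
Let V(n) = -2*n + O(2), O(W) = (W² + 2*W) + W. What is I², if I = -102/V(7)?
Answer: 2601/4 ≈ 650.25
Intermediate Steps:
O(W) = W² + 3*W
V(n) = 10 - 2*n (V(n) = -2*n + 2*(3 + 2) = -2*n + 2*5 = -2*n + 10 = 10 - 2*n)
I = 51/2 (I = -102/(10 - 2*7) = -102/(10 - 14) = -102/(-4) = -102*(-¼) = 51/2 ≈ 25.500)
I² = (51/2)² = 2601/4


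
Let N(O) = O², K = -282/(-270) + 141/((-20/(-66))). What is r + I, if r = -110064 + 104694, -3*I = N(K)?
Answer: -1892055841/24300 ≈ -77862.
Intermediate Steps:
K = 41971/90 (K = -282*(-1/270) + 141/((-20*(-1/66))) = 47/45 + 141/(10/33) = 47/45 + 141*(33/10) = 47/45 + 4653/10 = 41971/90 ≈ 466.34)
I = -1761564841/24300 (I = -(41971/90)²/3 = -⅓*1761564841/8100 = -1761564841/24300 ≈ -72492.)
r = -5370
r + I = -5370 - 1761564841/24300 = -1892055841/24300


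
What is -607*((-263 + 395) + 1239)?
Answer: -832197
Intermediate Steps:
-607*((-263 + 395) + 1239) = -607*(132 + 1239) = -607*1371 = -1*832197 = -832197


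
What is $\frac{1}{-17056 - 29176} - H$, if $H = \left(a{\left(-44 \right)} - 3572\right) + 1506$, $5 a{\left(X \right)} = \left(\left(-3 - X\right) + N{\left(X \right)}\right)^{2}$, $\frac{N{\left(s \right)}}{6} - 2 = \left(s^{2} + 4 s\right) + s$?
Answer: $- \frac{4951052887277}{231160} \approx -2.1418 \cdot 10^{7}$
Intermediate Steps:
$N{\left(s \right)} = 12 + 6 s^{2} + 30 s$ ($N{\left(s \right)} = 12 + 6 \left(\left(s^{2} + 4 s\right) + s\right) = 12 + 6 \left(s^{2} + 5 s\right) = 12 + \left(6 s^{2} + 30 s\right) = 12 + 6 s^{2} + 30 s$)
$a{\left(X \right)} = \frac{\left(9 + 6 X^{2} + 29 X\right)^{2}}{5}$ ($a{\left(X \right)} = \frac{\left(\left(-3 - X\right) + \left(12 + 6 X^{2} + 30 X\right)\right)^{2}}{5} = \frac{\left(9 + 6 X^{2} + 29 X\right)^{2}}{5}$)
$H = \frac{107091471}{5}$ ($H = \left(\frac{\left(9 + 6 \left(-44\right)^{2} + 29 \left(-44\right)\right)^{2}}{5} - 3572\right) + 1506 = \left(\frac{\left(9 + 6 \cdot 1936 - 1276\right)^{2}}{5} - 3572\right) + 1506 = \left(\frac{\left(9 + 11616 - 1276\right)^{2}}{5} - 3572\right) + 1506 = \left(\frac{10349^{2}}{5} - 3572\right) + 1506 = \left(\frac{1}{5} \cdot 107101801 - 3572\right) + 1506 = \left(\frac{107101801}{5} - 3572\right) + 1506 = \frac{107083941}{5} + 1506 = \frac{107091471}{5} \approx 2.1418 \cdot 10^{7}$)
$\frac{1}{-17056 - 29176} - H = \frac{1}{-17056 - 29176} - \frac{107091471}{5} = \frac{1}{-46232} - \frac{107091471}{5} = - \frac{1}{46232} - \frac{107091471}{5} = - \frac{4951052887277}{231160}$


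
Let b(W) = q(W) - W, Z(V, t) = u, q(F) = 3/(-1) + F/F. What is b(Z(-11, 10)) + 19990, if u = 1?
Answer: 19987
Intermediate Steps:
q(F) = -2 (q(F) = 3*(-1) + 1 = -3 + 1 = -2)
Z(V, t) = 1
b(W) = -2 - W
b(Z(-11, 10)) + 19990 = (-2 - 1*1) + 19990 = (-2 - 1) + 19990 = -3 + 19990 = 19987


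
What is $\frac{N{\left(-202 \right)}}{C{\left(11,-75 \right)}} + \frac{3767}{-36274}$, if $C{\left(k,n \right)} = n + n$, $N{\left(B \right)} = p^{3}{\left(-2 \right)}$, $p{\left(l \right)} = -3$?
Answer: $\frac{34529}{453425} \approx 0.076151$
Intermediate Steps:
$N{\left(B \right)} = -27$ ($N{\left(B \right)} = \left(-3\right)^{3} = -27$)
$C{\left(k,n \right)} = 2 n$
$\frac{N{\left(-202 \right)}}{C{\left(11,-75 \right)}} + \frac{3767}{-36274} = - \frac{27}{2 \left(-75\right)} + \frac{3767}{-36274} = - \frac{27}{-150} + 3767 \left(- \frac{1}{36274}\right) = \left(-27\right) \left(- \frac{1}{150}\right) - \frac{3767}{36274} = \frac{9}{50} - \frac{3767}{36274} = \frac{34529}{453425}$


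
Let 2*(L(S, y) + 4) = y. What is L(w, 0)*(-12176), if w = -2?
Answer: 48704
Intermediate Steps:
L(S, y) = -4 + y/2
L(w, 0)*(-12176) = (-4 + (1/2)*0)*(-12176) = (-4 + 0)*(-12176) = -4*(-12176) = 48704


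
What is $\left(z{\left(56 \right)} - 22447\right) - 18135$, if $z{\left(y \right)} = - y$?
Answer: $-40638$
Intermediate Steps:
$\left(z{\left(56 \right)} - 22447\right) - 18135 = \left(\left(-1\right) 56 - 22447\right) - 18135 = \left(-56 - 22447\right) - 18135 = -22503 - 18135 = -40638$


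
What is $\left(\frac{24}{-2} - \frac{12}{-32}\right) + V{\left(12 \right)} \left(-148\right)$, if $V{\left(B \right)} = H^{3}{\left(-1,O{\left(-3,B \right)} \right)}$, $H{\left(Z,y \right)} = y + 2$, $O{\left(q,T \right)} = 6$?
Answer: $- \frac{606301}{8} \approx -75788.0$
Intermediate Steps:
$H{\left(Z,y \right)} = 2 + y$
$V{\left(B \right)} = 512$ ($V{\left(B \right)} = \left(2 + 6\right)^{3} = 8^{3} = 512$)
$\left(\frac{24}{-2} - \frac{12}{-32}\right) + V{\left(12 \right)} \left(-148\right) = \left(\frac{24}{-2} - \frac{12}{-32}\right) + 512 \left(-148\right) = \left(24 \left(- \frac{1}{2}\right) - - \frac{3}{8}\right) - 75776 = \left(-12 + \frac{3}{8}\right) - 75776 = - \frac{93}{8} - 75776 = - \frac{606301}{8}$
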